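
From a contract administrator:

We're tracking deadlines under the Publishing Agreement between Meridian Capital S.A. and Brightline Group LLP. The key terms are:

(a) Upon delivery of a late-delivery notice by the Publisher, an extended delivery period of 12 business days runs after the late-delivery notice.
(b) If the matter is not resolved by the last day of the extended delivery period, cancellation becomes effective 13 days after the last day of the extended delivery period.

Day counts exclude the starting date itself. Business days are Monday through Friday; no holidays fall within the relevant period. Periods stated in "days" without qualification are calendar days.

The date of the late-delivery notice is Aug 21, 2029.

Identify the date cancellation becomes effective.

From Tuesday, Aug 21, 2029, 12 business days (Aug 22, Aug 23, Aug 24, Aug 27, …, Sep 4, Sep 5, Sep 6, skipping weekends) brings us to Thursday, Sep 6, 2029, which is the last day of the extended delivery period.
The date cancellation becomes effective: 13 calendar days after Sep 6, 2029 is Sep 19, 2029.

Sep 19, 2029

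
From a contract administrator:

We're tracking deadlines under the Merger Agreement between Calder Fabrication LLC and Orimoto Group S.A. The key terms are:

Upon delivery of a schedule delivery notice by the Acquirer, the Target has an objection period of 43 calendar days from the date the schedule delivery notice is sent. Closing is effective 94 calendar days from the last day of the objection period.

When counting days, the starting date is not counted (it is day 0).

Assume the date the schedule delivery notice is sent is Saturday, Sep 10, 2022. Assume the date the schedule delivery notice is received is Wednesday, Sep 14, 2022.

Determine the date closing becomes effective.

The last day of the objection period: Sep 10, 2022 + 43 days = Oct 23, 2022.
Adding 94 calendar days to Oct 23, 2022 gives Jan 25, 2023, which is the date closing becomes effective.

Jan 25, 2023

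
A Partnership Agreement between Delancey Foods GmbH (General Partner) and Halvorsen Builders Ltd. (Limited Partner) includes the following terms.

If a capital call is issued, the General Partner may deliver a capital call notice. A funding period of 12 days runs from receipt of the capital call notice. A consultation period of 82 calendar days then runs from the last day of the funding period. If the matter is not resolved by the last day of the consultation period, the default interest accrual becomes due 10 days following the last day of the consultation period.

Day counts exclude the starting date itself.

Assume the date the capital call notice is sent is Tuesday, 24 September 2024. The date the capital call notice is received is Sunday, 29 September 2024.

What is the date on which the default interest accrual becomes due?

The last day of the funding period: 12 calendar days after 29 September 2024 is 11 October 2024.
The last day of the consultation period: 11 October 2024 + 82 days = 1 January 2025.
The date on which the default interest accrual becomes due: 10 calendar days after 1 January 2025 is 11 January 2025.

11 January 2025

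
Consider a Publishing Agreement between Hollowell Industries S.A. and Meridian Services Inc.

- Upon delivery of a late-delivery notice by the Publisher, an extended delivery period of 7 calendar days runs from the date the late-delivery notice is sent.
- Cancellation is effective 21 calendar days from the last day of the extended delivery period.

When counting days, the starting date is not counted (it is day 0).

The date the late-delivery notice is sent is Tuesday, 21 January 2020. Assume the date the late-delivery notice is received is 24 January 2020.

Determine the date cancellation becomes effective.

18 February 2020

Adding 7 calendar days to 21 January 2020 gives 28 January 2020, which is the last day of the extended delivery period.
The date cancellation becomes effective: 28 January 2020 + 21 days = 18 February 2020.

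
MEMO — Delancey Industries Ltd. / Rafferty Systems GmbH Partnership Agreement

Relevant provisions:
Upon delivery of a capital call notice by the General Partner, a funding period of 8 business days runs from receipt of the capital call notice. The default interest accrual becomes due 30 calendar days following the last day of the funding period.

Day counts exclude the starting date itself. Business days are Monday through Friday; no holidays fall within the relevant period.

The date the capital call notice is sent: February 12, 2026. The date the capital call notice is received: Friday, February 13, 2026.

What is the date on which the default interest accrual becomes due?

March 27, 2026

The last day of the funding period: counting 8 business days from Friday, February 13, 2026 (Feb 16, Feb 17, Feb 18, Feb 19, Feb 20, Feb 23, Feb 24, Feb 25, skipping weekends) reaches Wednesday, February 25, 2026.
The date on which the default interest accrual becomes due: February 25, 2026 + 30 days = March 27, 2026.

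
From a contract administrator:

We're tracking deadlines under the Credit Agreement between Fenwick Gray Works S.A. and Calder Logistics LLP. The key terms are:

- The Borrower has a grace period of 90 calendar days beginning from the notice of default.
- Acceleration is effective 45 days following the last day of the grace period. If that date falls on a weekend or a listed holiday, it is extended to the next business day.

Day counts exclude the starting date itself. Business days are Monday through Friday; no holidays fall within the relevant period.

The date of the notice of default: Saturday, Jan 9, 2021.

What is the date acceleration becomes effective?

Adding 90 calendar days to Jan 9, 2021 gives Apr 9, 2021, which is the last day of the grace period.
The date acceleration becomes effective: Apr 9, 2021 + 45 days = May 24, 2021. May 24, 2021 is a Monday, so no roll-forward applies.

May 24, 2021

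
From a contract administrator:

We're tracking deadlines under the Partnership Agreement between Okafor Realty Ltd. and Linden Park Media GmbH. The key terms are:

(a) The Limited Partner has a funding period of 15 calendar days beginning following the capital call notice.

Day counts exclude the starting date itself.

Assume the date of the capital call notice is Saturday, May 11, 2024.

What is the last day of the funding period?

May 26, 2024

Adding 15 calendar days to May 11, 2024 gives May 26, 2024, which is the last day of the funding period.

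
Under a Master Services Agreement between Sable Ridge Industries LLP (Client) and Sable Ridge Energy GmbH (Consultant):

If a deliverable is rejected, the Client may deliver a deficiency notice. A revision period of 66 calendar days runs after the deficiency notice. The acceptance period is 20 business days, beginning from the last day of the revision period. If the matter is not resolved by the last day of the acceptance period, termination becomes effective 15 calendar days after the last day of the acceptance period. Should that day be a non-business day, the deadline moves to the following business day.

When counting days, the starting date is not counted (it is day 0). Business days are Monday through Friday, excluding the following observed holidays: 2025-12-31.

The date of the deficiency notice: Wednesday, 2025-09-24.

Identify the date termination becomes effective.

The last day of the revision period: 66 calendar days after 2025-09-24 is 2025-11-29.
The last day of the acceptance period: 20 business days after Saturday, 2025-11-29, skipping weekends — Dec 1, Dec 2, Dec 3, Dec 4, …, Dec 24, Dec 25, Dec 26 — lands on Friday, 2025-12-26.
Adding 15 calendar days to 2025-12-26 gives 2026-01-10, which is the date termination becomes effective. That falls on a Saturday, so it rolls to the next business day, Monday, 2026-01-12.

2026-01-12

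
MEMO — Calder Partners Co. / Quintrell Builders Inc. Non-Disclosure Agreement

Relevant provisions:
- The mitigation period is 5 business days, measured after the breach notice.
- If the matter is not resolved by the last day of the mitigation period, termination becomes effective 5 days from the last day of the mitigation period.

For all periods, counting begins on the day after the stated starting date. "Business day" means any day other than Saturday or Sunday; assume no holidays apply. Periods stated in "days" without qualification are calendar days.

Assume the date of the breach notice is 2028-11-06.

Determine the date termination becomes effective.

2028-11-18

From Monday, 2028-11-06, 5 business days (Nov 7, Nov 8, Nov 9, Nov 10, Nov 13, skipping weekends) brings us to Monday, 2028-11-13, which is the last day of the mitigation period.
Adding 5 calendar days to 2028-11-13 gives 2028-11-18, which is the date termination becomes effective.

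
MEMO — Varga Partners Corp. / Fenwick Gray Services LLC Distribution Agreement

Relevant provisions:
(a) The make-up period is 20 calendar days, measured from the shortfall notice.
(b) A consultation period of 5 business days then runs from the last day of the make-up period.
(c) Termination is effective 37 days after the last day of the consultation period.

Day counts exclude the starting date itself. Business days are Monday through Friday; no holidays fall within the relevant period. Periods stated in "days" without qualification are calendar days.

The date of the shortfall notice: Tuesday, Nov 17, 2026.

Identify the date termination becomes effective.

The last day of the make-up period: 20 calendar days after Nov 17, 2026 is Dec 7, 2026.
From Monday, Dec 7, 2026, 5 business days (Dec 8, Dec 9, Dec 10, Dec 11, Dec 14, skipping weekends) brings us to Monday, Dec 14, 2026, which is the last day of the consultation period.
Adding 37 calendar days to Dec 14, 2026 gives Jan 20, 2027, which is the date termination becomes effective.

Jan 20, 2027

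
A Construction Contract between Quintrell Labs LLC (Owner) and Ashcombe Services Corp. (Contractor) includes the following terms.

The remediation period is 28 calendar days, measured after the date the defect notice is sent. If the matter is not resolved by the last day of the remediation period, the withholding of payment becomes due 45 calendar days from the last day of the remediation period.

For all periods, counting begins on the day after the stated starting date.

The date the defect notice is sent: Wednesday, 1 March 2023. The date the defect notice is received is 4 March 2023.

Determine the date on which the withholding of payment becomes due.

The last day of the remediation period: 1 March 2023 + 28 days = 29 March 2023.
Adding 45 calendar days to 29 March 2023 gives 13 May 2023, which is the date on which the withholding of payment becomes due.

13 May 2023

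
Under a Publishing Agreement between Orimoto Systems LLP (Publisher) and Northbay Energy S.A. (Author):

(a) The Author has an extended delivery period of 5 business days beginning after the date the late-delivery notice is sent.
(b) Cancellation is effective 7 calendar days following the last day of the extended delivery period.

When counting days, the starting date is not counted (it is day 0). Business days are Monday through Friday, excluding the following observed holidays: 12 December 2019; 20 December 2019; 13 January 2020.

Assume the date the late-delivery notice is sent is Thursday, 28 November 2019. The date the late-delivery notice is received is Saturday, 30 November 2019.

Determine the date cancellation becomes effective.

12 December 2019

The last day of the extended delivery period: counting 5 business days from Thursday, 28 November 2019 (Nov 29, Dec 2, Dec 3, Dec 4, Dec 5, skipping weekends) reaches Thursday, 5 December 2019.
The date cancellation becomes effective: 7 calendar days after 5 December 2019 is 12 December 2019.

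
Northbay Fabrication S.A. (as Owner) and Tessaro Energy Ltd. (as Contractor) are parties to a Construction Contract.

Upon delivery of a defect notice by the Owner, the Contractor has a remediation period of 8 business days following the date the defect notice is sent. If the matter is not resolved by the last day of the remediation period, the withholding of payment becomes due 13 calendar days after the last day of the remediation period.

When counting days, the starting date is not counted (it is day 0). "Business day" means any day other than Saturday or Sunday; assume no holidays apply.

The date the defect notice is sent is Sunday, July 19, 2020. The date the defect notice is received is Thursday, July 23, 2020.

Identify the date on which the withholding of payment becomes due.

August 11, 2020

From Sunday, July 19, 2020, 8 business days (Jul 20, Jul 21, Jul 22, Jul 23, Jul 24, Jul 27, Jul 28, Jul 29, skipping weekends) brings us to Wednesday, July 29, 2020, which is the last day of the remediation period.
Adding 13 calendar days to July 29, 2020 gives August 11, 2020, which is the date on which the withholding of payment becomes due.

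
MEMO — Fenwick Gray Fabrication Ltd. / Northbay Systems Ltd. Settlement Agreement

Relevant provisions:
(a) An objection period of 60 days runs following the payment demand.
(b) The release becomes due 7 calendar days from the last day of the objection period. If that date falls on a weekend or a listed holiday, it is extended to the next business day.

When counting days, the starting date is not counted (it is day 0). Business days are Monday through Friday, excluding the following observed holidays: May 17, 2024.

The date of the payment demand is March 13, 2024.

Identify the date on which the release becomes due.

The last day of the objection period: 60 calendar days after March 13, 2024 is May 12, 2024.
The date on which the release becomes due: 7 calendar days after May 12, 2024 is May 19, 2024. That falls on a Sunday, so it rolls to the next business day, Monday, May 20, 2024.

May 20, 2024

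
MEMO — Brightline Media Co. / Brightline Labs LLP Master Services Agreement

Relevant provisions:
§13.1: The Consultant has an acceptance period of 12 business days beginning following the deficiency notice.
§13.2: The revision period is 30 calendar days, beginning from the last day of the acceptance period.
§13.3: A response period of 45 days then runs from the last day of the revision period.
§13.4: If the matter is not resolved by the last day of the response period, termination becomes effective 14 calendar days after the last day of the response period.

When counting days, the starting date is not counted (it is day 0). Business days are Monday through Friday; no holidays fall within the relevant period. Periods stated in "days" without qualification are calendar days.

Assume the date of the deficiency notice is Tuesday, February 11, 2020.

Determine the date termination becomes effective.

May 26, 2020

The last day of the acceptance period: counting 12 business days from Tuesday, February 11, 2020 (Feb 12, Feb 13, Feb 14, Feb 17, …, Feb 25, Feb 26, Feb 27, skipping weekends) reaches Thursday, February 27, 2020.
The last day of the revision period: February 27, 2020 + 30 days = March 28, 2020.
The last day of the response period: March 28, 2020 + 45 days = May 12, 2020.
Adding 14 calendar days to May 12, 2020 gives May 26, 2020, which is the date termination becomes effective.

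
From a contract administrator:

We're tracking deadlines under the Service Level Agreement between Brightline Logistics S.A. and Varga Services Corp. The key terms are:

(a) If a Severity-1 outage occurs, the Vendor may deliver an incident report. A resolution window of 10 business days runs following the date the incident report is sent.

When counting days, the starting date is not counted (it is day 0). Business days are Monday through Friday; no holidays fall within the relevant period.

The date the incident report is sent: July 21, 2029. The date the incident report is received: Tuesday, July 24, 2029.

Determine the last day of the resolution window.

From Saturday, July 21, 2029, 10 business days (Jul 23, Jul 24, Jul 25, Jul 26, Jul 27, Jul 30, Jul 31, Aug 1, Aug 2, Aug 3, skipping weekends) brings us to Friday, August 3, 2029, which is the last day of the resolution window.

August 3, 2029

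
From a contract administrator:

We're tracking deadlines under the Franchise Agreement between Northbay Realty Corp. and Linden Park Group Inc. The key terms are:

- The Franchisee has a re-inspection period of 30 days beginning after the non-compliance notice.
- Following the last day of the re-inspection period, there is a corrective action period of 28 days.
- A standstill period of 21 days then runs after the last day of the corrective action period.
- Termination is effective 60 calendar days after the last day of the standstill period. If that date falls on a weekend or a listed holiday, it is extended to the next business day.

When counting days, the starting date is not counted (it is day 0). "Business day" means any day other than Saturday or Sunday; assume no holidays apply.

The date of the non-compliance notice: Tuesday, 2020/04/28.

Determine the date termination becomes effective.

The last day of the re-inspection period: 2020/04/28 + 30 days = 2020/05/28.
Adding 28 calendar days to 2020/05/28 gives 2020/06/25, which is the last day of the corrective action period.
Adding 21 calendar days to 2020/06/25 gives 2020/07/16, which is the last day of the standstill period.
Adding 60 calendar days to 2020/07/16 gives 2020/09/14, which is the date termination becomes effective. 2020/09/14 is a Monday, so no roll-forward applies.

2020/09/14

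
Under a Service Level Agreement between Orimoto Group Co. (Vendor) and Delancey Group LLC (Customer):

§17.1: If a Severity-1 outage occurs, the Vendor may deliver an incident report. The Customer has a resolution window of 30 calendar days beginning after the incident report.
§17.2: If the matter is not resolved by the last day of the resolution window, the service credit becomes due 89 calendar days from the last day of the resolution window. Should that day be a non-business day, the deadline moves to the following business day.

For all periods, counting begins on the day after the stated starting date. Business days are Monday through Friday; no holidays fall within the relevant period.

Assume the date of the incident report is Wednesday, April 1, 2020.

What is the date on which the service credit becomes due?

Adding 30 calendar days to April 1, 2020 gives May 1, 2020, which is the last day of the resolution window.
The date on which the service credit becomes due: 89 calendar days after May 1, 2020 is July 29, 2020. July 29, 2020 is a Wednesday, so no roll-forward applies.

July 29, 2020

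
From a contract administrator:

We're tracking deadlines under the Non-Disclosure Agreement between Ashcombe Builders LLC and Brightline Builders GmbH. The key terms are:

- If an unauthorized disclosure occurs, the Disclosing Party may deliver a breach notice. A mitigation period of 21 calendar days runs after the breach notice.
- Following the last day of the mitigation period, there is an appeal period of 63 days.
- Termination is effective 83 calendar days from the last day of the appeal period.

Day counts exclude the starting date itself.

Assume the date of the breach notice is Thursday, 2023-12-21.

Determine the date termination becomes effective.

The last day of the mitigation period: 2023-12-21 + 21 days = 2024-01-11.
The last day of the appeal period: 63 calendar days after 2024-01-11 is 2024-03-14.
The date termination becomes effective: 83 calendar days after 2024-03-14 is 2024-06-05.

2024-06-05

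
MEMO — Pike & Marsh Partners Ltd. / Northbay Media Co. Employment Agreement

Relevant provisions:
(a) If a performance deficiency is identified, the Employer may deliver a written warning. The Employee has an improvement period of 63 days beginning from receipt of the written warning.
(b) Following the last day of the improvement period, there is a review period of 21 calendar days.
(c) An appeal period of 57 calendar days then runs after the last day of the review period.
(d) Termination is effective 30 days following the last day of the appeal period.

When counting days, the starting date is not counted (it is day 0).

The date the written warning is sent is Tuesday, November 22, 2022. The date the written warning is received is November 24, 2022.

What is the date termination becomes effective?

May 14, 2023

The last day of the improvement period: November 24, 2022 + 63 days = January 26, 2023.
The last day of the review period: 21 calendar days after January 26, 2023 is February 16, 2023.
The last day of the appeal period: February 16, 2023 + 57 days = April 14, 2023.
The date termination becomes effective: April 14, 2023 + 30 days = May 14, 2023.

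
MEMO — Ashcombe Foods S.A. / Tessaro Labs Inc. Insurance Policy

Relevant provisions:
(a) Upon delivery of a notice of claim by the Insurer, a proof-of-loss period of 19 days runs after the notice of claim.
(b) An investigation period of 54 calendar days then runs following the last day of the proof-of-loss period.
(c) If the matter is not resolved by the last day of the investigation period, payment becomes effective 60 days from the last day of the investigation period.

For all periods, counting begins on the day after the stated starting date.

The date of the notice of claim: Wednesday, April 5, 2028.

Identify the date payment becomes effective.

August 16, 2028

The last day of the proof-of-loss period: 19 calendar days after April 5, 2028 is April 24, 2028.
The last day of the investigation period: April 24, 2028 + 54 days = June 17, 2028.
The date payment becomes effective: June 17, 2028 + 60 days = August 16, 2028.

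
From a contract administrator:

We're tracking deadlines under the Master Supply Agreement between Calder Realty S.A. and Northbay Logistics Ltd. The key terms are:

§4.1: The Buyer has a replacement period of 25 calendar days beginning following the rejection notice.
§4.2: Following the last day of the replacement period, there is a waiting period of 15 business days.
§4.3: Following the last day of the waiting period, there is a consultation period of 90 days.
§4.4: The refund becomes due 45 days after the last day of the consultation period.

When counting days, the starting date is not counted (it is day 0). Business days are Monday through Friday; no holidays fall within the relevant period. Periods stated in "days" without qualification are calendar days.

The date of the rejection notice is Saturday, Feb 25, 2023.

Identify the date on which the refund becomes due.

Aug 25, 2023

The last day of the replacement period: 25 calendar days after Feb 25, 2023 is Mar 22, 2023.
The last day of the waiting period: 15 business days after Wednesday, Mar 22, 2023, skipping weekends — Mar 23, Mar 24, Mar 27, Mar 28, …, Apr 10, Apr 11, Apr 12 — lands on Wednesday, Apr 12, 2023.
The last day of the consultation period: Apr 12, 2023 + 90 days = Jul 11, 2023.
The date on which the refund becomes due: 45 calendar days after Jul 11, 2023 is Aug 25, 2023.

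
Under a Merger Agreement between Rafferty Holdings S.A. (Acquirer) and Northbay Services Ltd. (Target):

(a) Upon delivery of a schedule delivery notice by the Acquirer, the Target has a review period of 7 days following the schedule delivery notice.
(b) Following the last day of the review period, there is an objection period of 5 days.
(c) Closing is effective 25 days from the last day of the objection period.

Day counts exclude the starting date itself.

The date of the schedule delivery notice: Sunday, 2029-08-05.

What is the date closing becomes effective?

2029-09-11

Adding 7 calendar days to 2029-08-05 gives 2029-08-12, which is the last day of the review period.
The last day of the objection period: 5 calendar days after 2029-08-12 is 2029-08-17.
The date closing becomes effective: 25 calendar days after 2029-08-17 is 2029-09-11.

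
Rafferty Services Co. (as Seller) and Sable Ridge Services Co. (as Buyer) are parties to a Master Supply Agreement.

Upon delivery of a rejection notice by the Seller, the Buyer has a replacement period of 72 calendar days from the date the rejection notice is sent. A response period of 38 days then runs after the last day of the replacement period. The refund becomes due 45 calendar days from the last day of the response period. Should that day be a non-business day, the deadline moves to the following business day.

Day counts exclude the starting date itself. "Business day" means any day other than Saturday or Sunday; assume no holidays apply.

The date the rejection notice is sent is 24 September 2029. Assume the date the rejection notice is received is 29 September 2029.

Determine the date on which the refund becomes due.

The last day of the replacement period: 24 September 2029 + 72 days = 5 December 2029.
The last day of the response period: 5 December 2029 + 38 days = 12 January 2030.
The date on which the refund becomes due: 12 January 2030 + 45 days = 26 February 2030. 26 February 2030 is a Tuesday, so no roll-forward applies.

26 February 2030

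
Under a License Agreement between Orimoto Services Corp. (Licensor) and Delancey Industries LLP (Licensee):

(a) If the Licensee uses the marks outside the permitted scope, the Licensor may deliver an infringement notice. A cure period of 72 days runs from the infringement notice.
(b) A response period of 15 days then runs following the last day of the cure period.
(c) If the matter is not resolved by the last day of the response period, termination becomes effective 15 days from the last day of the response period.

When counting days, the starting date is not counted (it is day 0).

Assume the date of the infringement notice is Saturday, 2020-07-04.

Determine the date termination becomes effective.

2020-10-14

The last day of the cure period: 72 calendar days after 2020-07-04 is 2020-09-14.
The last day of the response period: 2020-09-14 + 15 days = 2020-09-29.
Adding 15 calendar days to 2020-09-29 gives 2020-10-14, which is the date termination becomes effective.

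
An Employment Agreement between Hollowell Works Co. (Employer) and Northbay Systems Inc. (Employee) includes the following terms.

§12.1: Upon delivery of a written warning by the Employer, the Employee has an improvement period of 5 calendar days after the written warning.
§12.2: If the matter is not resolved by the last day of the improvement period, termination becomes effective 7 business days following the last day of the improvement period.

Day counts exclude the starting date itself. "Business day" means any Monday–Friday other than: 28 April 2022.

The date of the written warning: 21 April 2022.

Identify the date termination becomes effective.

6 May 2022

The last day of the improvement period: 21 April 2022 + 5 days = 26 April 2022.
From Tuesday, 26 April 2022, 7 business days (Apr 27, Apr 29, May 2, May 3, May 4, May 5, May 6, skipping weekends and the listed holiday on Apr 28) brings us to Friday, 6 May 2022, which is the date termination becomes effective.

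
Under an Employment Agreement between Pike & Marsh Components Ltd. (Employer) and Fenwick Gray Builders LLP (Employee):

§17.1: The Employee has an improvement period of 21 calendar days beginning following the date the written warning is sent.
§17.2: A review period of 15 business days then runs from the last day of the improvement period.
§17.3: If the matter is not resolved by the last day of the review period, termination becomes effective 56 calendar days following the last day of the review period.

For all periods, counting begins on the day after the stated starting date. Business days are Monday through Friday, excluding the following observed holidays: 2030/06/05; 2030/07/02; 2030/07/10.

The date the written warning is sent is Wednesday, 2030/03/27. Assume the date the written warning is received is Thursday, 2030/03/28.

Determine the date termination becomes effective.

2030/07/03

The last day of the improvement period: 2030/03/27 + 21 days = 2030/04/17.
The last day of the review period: 15 business days after Wednesday, 2030/04/17, skipping weekends — Apr 18, Apr 19, Apr 22, Apr 23, …, May 6, May 7, May 8 — lands on Wednesday, 2030/05/08.
Adding 56 calendar days to 2030/05/08 gives 2030/07/03, which is the date termination becomes effective.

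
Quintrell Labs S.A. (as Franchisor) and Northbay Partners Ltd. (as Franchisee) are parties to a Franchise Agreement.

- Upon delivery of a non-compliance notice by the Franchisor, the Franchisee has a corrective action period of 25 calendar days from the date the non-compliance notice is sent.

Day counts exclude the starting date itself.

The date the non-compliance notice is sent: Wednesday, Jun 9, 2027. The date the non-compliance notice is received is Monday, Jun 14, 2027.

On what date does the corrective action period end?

Adding 25 calendar days to Jun 9, 2027 gives Jul 4, 2027, which is the last day of the corrective action period.

Jul 4, 2027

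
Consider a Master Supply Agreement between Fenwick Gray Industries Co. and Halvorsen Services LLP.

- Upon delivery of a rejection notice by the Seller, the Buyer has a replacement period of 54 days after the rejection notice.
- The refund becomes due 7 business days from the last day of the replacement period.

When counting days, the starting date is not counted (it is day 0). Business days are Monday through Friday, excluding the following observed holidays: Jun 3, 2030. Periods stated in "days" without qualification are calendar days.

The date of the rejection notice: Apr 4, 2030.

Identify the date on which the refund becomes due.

Jun 7, 2030

The last day of the replacement period: Apr 4, 2030 + 54 days = May 28, 2030.
From Tuesday, May 28, 2030, 7 business days (May 29, May 30, May 31, Jun 4, Jun 5, Jun 6, Jun 7, skipping weekends and the listed holiday on Jun 3) brings us to Friday, Jun 7, 2030, which is the date on which the refund becomes due.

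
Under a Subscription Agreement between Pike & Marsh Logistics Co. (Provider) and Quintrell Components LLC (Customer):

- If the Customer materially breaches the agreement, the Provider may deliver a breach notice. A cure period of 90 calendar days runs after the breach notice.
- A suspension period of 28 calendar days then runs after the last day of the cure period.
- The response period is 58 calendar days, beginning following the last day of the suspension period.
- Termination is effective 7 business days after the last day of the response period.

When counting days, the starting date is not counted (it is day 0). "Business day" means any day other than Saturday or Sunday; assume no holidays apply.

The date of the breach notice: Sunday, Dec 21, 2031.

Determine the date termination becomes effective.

The last day of the cure period: Dec 21, 2031 + 90 days = Mar 20, 2032.
The last day of the suspension period: Mar 20, 2032 + 28 days = Apr 17, 2032.
The last day of the response period: Apr 17, 2032 + 58 days = Jun 14, 2032.
The date termination becomes effective: 7 business days after Monday, Jun 14, 2032, skipping weekends — Jun 15, Jun 16, Jun 17, Jun 18, Jun 21, Jun 22, Jun 23 — lands on Wednesday, Jun 23, 2032.

Jun 23, 2032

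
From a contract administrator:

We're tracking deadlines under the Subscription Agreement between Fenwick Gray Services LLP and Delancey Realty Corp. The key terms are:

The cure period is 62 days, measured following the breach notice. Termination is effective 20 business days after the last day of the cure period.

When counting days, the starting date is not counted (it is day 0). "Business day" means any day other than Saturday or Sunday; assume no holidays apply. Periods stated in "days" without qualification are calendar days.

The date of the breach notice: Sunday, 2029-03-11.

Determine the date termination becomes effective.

Adding 62 calendar days to 2029-03-11 gives 2029-05-12, which is the last day of the cure period.
From Saturday, 2029-05-12, 20 business days (May 14, May 15, May 16, May 17, …, Jun 6, Jun 7, Jun 8, skipping weekends) brings us to Friday, 2029-06-08, which is the date termination becomes effective.

2029-06-08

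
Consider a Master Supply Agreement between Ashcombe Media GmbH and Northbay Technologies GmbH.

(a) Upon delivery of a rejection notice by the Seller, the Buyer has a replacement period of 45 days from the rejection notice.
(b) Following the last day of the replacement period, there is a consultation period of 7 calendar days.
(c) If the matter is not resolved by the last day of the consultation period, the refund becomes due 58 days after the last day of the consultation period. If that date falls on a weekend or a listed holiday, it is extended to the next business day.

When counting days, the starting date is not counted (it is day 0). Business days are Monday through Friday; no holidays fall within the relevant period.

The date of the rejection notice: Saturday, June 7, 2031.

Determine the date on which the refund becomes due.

The last day of the replacement period: June 7, 2031 + 45 days = July 22, 2031.
The last day of the consultation period: July 22, 2031 + 7 days = July 29, 2031.
Adding 58 calendar days to July 29, 2031 gives September 25, 2031, which is the date on which the refund becomes due. September 25, 2031 is a Thursday, so no roll-forward applies.

September 25, 2031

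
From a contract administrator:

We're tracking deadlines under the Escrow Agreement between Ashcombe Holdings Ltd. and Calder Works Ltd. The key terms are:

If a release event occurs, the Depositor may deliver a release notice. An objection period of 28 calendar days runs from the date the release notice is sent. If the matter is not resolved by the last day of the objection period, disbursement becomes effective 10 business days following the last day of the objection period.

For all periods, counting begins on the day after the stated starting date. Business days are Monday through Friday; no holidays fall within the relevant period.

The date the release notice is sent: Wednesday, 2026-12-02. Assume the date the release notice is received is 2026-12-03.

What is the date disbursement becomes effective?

2027-01-13

Adding 28 calendar days to 2026-12-02 gives 2026-12-30, which is the last day of the objection period.
The date disbursement becomes effective: counting 10 business days from Wednesday, 2026-12-30 (Dec 31, Jan 1, Jan 4, Jan 5, Jan 6, Jan 7, Jan 8, Jan 11, Jan 12, Jan 13, skipping weekends) reaches Wednesday, 2027-01-13.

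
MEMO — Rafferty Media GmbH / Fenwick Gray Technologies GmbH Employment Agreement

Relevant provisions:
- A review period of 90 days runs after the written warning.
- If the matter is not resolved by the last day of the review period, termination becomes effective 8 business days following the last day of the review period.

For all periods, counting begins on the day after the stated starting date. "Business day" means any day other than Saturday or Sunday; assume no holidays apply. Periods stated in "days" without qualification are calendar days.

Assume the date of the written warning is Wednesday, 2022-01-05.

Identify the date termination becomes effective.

2022-04-15

Adding 90 calendar days to 2022-01-05 gives 2022-04-05, which is the last day of the review period.
From Tuesday, 2022-04-05, 8 business days (Apr 6, Apr 7, Apr 8, Apr 11, Apr 12, Apr 13, Apr 14, Apr 15, skipping weekends) brings us to Friday, 2022-04-15, which is the date termination becomes effective.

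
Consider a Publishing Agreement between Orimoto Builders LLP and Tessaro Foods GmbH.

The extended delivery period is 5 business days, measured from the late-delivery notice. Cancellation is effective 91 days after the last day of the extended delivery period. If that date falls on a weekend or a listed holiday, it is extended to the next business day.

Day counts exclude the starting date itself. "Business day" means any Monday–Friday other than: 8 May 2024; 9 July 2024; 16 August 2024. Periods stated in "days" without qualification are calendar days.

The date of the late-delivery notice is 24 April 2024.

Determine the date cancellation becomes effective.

31 July 2024

From Wednesday, 24 April 2024, 5 business days (Apr 25, Apr 26, Apr 29, Apr 30, May 1, skipping weekends) brings us to Wednesday, 1 May 2024, which is the last day of the extended delivery period.
The date cancellation becomes effective: 91 calendar days after 1 May 2024 is 31 July 2024. 31 July 2024 is a Wednesday and is not a listed holiday, so no roll-forward applies.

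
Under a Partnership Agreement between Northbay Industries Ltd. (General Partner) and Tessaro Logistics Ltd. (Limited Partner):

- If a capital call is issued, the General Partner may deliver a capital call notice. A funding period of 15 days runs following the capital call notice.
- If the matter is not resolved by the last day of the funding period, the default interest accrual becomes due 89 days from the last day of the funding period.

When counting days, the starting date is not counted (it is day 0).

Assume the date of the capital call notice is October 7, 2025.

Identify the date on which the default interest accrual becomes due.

The last day of the funding period: 15 calendar days after October 7, 2025 is October 22, 2025.
The date on which the default interest accrual becomes due: 89 calendar days after October 22, 2025 is January 19, 2026.

January 19, 2026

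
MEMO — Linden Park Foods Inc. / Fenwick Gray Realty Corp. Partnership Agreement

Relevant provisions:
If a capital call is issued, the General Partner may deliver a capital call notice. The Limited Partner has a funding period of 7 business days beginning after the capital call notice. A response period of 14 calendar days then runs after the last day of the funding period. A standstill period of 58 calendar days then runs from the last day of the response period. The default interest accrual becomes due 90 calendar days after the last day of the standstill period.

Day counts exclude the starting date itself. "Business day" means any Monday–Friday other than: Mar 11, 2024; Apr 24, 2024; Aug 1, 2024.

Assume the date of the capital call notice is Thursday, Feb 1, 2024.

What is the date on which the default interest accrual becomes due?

From Thursday, Feb 1, 2024, 7 business days (Feb 2, Feb 5, Feb 6, Feb 7, Feb 8, Feb 9, Feb 12, skipping weekends) brings us to Monday, Feb 12, 2024, which is the last day of the funding period.
Adding 14 calendar days to Feb 12, 2024 gives Feb 26, 2024, which is the last day of the response period.
Adding 58 calendar days to Feb 26, 2024 gives Apr 24, 2024, which is the last day of the standstill period.
Adding 90 calendar days to Apr 24, 2024 gives Jul 23, 2024, which is the date on which the default interest accrual becomes due.

Jul 23, 2024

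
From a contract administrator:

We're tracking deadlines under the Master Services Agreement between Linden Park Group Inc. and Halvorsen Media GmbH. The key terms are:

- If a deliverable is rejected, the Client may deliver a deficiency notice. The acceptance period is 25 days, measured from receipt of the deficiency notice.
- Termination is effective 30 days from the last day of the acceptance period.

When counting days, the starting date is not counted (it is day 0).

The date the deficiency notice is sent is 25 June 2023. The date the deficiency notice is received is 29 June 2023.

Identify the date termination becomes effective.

23 August 2023

The last day of the acceptance period: 29 June 2023 + 25 days = 24 July 2023.
Adding 30 calendar days to 24 July 2023 gives 23 August 2023, which is the date termination becomes effective.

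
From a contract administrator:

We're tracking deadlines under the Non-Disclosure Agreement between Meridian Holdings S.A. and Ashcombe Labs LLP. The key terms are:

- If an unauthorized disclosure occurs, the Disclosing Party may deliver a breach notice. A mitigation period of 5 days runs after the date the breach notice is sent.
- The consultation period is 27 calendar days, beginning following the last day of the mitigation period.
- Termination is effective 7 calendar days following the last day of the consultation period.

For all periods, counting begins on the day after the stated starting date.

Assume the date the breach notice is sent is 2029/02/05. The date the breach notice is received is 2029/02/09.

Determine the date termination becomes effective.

The last day of the mitigation period: 5 calendar days after 2029/02/05 is 2029/02/10.
The last day of the consultation period: 27 calendar days after 2029/02/10 is 2029/03/09.
Adding 7 calendar days to 2029/03/09 gives 2029/03/16, which is the date termination becomes effective.

2029/03/16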